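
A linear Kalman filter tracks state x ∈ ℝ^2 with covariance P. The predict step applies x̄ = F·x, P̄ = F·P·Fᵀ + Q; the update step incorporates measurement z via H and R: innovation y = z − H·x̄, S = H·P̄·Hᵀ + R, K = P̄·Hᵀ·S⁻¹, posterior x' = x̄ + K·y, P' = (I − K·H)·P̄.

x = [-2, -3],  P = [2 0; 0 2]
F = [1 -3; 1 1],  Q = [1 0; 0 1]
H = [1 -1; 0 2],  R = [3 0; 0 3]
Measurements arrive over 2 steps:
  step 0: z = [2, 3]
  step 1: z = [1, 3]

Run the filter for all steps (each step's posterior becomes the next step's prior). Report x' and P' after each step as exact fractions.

step 0: x̄ = F·x = [7, -5]
step 0: P̄ = F·P·Fᵀ + Q = [21 -4; -4 5]
step 0: y = z − H·x̄ = [-10, 13]
step 0: S = H·P̄·Hᵀ + R = [37 -18; -18 23]
step 0: K = P̄·Hᵀ·S⁻¹ = [431/527 154/527; -27/527 208/527]
step 0: x' = x̄ + K·y = [1381/527, 339/527]
step 0: P' = (I − K·H)·P̄ = [1524/527 231/527; 231/527 312/527]
step 1: x̄ = F·x = [364/527, 1720/527]
step 1: P̄ = F·P·Fᵀ + Q = [3473/527 126/527; 126/527 2825/527]
step 1: y = z − H·x̄ = [1883/527, -1859/527]
step 1: S = H·P̄·Hᵀ + R = [7627/527 -5398/527; -5398/527 12881/527]
step 1: K = P̄·Hᵀ·S⁻¹ = [84389/131129 37930/131129; -8097/131129 54124/131129]
step 1: x' = x̄ + K·y = [258299/131129, 208119/131129]
step 1: P' = (I − K·H)·P̄ = [310062/131129 56895/131129; 56895/131129 81186/131129]

step 0: x' = [1381/527, 339/527], P' = [1524/527 231/527; 231/527 312/527]
step 1: x' = [258299/131129, 208119/131129], P' = [310062/131129 56895/131129; 56895/131129 81186/131129]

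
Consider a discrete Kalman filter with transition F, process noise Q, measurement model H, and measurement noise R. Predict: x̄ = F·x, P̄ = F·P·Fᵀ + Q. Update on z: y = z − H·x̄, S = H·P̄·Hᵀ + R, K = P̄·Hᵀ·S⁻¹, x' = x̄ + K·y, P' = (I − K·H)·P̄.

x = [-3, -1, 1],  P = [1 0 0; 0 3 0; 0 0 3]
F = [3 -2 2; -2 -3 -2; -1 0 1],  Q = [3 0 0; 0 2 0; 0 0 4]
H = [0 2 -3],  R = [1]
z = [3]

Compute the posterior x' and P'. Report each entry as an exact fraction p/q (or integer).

x̄ = F·x = [-5, 7, 4]
P̄ = F·P·Fᵀ + Q = [36 0 3; 0 45 -4; 3 -4 8]
y = z − H·x̄ = [1]
S = H·P̄·Hᵀ + R = [301]
K = P̄·Hᵀ·S⁻¹ = [-9/301; 102/301; -32/301]
x' = x̄ + K·y = [-1514/301, 2209/301, 1172/301]
P' = (I − K·H)·P̄ = [10755/301 918/301 615/301; 918/301 3141/301 2060/301; 615/301 2060/301 1384/301]

x' = [-1514/301, 2209/301, 1172/301]
P' = [10755/301 918/301 615/301; 918/301 3141/301 2060/301; 615/301 2060/301 1384/301]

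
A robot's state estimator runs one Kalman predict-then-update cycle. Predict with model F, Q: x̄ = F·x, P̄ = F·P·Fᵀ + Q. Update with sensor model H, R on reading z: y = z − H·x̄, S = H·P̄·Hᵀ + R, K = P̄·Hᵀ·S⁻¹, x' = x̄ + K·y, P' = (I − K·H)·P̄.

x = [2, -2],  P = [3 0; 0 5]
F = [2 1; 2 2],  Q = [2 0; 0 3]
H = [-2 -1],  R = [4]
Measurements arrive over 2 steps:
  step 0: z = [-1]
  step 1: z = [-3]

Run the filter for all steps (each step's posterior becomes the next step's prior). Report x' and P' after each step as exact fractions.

step 0: x' = [226/203, -237/203], P' = [257/203 -274/203; -274/203 864/203]
step 1: x' = [1913/1441, 1223/4323], P' = [1766/1441 -5908/4323; -5908/4323 55948/12969]

step 0: x̄ = F·x = [2, 0]
step 0: P̄ = F·P·Fᵀ + Q = [19 22; 22 35]
step 0: y = z − H·x̄ = [3]
step 0: S = H·P̄·Hᵀ + R = [203]
step 0: K = P̄·Hᵀ·S⁻¹ = [-60/203; -79/203]
step 0: x' = x̄ + K·y = [226/203, -237/203]
step 0: P' = (I − K·H)·P̄ = [257/203 -274/203; -274/203 864/203]
step 1: x̄ = F·x = [215/203, -22/203]
step 1: P̄ = F·P·Fᵀ + Q = [1202/203 1112/203; 1112/203 2901/203]
step 1: y = z − H·x̄ = [-201/203]
step 1: S = H·P̄·Hᵀ + R = [12969/203]
step 1: K = P̄·Hᵀ·S⁻¹ = [-1172/4323; -5125/12969]
step 1: x' = x̄ + K·y = [1913/1441, 1223/4323]
step 1: P' = (I − K·H)·P̄ = [1766/1441 -5908/4323; -5908/4323 55948/12969]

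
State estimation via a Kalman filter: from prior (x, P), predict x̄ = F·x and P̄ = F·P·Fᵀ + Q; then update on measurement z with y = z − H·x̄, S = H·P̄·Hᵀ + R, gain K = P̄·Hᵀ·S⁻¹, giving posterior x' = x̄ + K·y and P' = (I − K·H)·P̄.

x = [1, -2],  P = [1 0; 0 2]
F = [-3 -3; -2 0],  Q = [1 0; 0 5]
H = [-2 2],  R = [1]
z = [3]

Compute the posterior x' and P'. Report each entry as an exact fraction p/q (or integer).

x' = [-269/101, -124/101]
P' = [892/101 870/101; 870/101 873/101]

x̄ = F·x = [3, -2]
P̄ = F·P·Fᵀ + Q = [28 6; 6 9]
y = z − H·x̄ = [13]
S = H·P̄·Hᵀ + R = [101]
K = P̄·Hᵀ·S⁻¹ = [-44/101; 6/101]
x' = x̄ + K·y = [-269/101, -124/101]
P' = (I − K·H)·P̄ = [892/101 870/101; 870/101 873/101]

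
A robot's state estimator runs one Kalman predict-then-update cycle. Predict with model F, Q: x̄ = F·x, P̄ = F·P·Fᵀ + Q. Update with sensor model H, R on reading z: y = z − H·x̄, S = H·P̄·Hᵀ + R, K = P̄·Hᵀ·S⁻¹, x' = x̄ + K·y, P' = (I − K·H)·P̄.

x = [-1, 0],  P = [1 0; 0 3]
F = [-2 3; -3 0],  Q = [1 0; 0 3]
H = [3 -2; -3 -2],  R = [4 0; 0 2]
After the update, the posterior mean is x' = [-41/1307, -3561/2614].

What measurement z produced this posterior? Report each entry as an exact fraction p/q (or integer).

x̄ = F·x = [2, 3]
P̄ = F·P·Fᵀ + Q = [32 6; 6 12]
S = H·P̄·Hᵀ + R = [268 -240; -240 410]
K = P̄·Hᵀ·S⁻¹ = [213/1307 -1098/6535; -627/2614 -1587/6535]
x' − x̄ = [-2655/1307, -11403/2614] = K·y
y = (KᵀK)⁻¹·Kᵀ·(x' − x̄) = [3, 15]
z = y + H·x̄ = [3, 15] + [0, -12] = [3, 3]

z = [3, 3]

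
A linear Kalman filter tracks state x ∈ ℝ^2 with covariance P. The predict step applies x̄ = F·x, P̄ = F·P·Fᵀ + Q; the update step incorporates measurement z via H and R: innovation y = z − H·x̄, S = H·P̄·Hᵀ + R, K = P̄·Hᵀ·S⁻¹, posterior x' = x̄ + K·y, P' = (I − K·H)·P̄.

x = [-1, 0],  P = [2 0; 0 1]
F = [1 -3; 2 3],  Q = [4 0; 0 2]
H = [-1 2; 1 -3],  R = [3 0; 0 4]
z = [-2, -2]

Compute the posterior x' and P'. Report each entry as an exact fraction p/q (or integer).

x' = [383/682, 153/682]
P' = [2840/341 1090/341; 1090/341 512/341]

x̄ = F·x = [-1, -2]
P̄ = F·P·Fᵀ + Q = [15 -5; -5 19]
y = z − H·x̄ = [1, -7]
S = H·P̄·Hᵀ + R = [114 -154; -154 220]
K = P̄·Hᵀ·S⁻¹ = [-20/31 -215/682; -2/31 -223/682]
x' = x̄ + K·y = [383/682, 153/682]
P' = (I − K·H)·P̄ = [2840/341 1090/341; 1090/341 512/341]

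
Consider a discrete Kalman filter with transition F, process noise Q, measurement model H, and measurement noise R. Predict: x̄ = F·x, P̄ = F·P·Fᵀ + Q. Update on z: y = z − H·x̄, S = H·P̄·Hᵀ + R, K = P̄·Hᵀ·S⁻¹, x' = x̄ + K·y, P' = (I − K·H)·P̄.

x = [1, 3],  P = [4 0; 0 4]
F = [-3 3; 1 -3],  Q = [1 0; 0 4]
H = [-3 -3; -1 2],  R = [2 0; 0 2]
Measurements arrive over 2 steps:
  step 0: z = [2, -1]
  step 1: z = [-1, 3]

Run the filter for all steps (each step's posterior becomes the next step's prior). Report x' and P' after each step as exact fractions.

step 0: x̄ = F·x = [6, -8]
step 0: P̄ = F·P·Fᵀ + Q = [73 -48; -48 44]
step 0: y = z − H·x̄ = [-4, 21]
step 0: S = H·P̄·Hᵀ + R = [191 99; 99 443]
step 0: K = P̄·Hᵀ·S⁻¹ = [-8247/37406 -12427/37406; -2037/18703 6197/18703]
step 0: x' = x̄ + K·y = [-3543/37406, -11339/18703]
step 0: P' = (I − K·H)·P̄ = [5975/18703 -3226/18703; -3226/18703 4584/18703]
step 1: x̄ = F·x = [-57405/37406, 64491/37406]
step 1: P̄ = F·P·Fᵀ + Q = [171802/18703 -97893/18703; -97893/18703 141399/18703]
step 1: y = z − H·x̄ = [-8074/18703, -74169/37406]
step 1: S = H·P̄·Hᵀ + R = [1094141/18703 -39309/18703; -39309/18703 1166376/18703]
step 1: K = P̄·Hᵀ·S⁻¹ = [-4866716/22717115 -21970217/68151345; -2446461/22717115 7332141/22717115]
step 1: x' = x̄ + K·y = [-18240886/22717115, 25684044/22717115]
step 1: P' = (I − K·H)·P̄ = [21135766/68151345 -3800778/22717115; -3800778/22717115 5431752/22717115]

step 0: x' = [-3543/37406, -11339/18703], P' = [5975/18703 -3226/18703; -3226/18703 4584/18703]
step 1: x' = [-18240886/22717115, 25684044/22717115], P' = [21135766/68151345 -3800778/22717115; -3800778/22717115 5431752/22717115]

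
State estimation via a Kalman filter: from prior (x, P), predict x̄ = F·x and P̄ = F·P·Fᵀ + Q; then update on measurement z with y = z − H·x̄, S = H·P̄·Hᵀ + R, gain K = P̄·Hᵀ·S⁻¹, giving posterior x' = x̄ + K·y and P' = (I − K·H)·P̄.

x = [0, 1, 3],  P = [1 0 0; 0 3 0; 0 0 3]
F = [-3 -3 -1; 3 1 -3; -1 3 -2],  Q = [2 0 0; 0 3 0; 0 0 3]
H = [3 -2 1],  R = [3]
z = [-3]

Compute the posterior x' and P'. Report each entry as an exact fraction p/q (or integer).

x̄ = F·x = [-6, -8, -3]
P̄ = F·P·Fᵀ + Q = [41 -9 -18; -9 42 24; -18 24 43]
y = z − H·x̄ = [2]
S = H·P̄·Hᵀ + R = [487]
K = P̄·Hᵀ·S⁻¹ = [123/487; -87/487; -59/487]
x' = x̄ + K·y = [-2676/487, -4070/487, -1579/487]
P' = (I − K·H)·P̄ = [4838/487 6318/487 -1509/487; 6318/487 12885/487 6555/487; -1509/487 6555/487 17460/487]

x' = [-2676/487, -4070/487, -1579/487]
P' = [4838/487 6318/487 -1509/487; 6318/487 12885/487 6555/487; -1509/487 6555/487 17460/487]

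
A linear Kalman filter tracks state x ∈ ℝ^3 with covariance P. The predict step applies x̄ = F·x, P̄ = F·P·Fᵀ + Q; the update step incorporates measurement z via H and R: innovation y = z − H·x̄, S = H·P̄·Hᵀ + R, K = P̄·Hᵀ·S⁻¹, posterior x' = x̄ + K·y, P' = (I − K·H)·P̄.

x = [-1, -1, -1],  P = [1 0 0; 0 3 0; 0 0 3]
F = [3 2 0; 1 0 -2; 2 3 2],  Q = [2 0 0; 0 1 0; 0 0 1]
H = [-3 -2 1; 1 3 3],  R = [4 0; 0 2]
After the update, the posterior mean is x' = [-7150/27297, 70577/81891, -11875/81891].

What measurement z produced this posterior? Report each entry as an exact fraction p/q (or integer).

z = [-1, 2]

x̄ = F·x = [-5, 1, -7]
P̄ = F·P·Fᵀ + Q = [23 3 24; 3 14 -10; 24 -10 44]
S = H·P̄·Hᵀ + R = [243 -216; -216 529]
K = P̄·Hᵀ·S⁻¹ = [-1505/27297 176/1011; -21623/81891 -241/3033; 22984/81891 1070/3033]
x' − x̄ = [129335/27297, -11314/81891, 561362/81891] = K·y
y = (KᵀK)⁻¹·Kᵀ·(x' − x̄) = [-7, 25]
z = y + H·x̄ = [-7, 25] + [6, -23] = [-1, 2]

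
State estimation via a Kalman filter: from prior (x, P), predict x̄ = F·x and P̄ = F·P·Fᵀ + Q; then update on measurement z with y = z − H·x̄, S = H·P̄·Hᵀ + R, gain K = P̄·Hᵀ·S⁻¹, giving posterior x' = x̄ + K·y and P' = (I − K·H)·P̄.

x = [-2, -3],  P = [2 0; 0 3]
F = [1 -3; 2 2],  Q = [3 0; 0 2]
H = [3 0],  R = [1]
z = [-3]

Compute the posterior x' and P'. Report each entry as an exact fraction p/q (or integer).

x̄ = F·x = [7, -10]
P̄ = F·P·Fᵀ + Q = [32 -14; -14 22]
y = z − H·x̄ = [-24]
S = H·P̄·Hᵀ + R = [289]
K = P̄·Hᵀ·S⁻¹ = [96/289; -42/289]
x' = x̄ + K·y = [-281/289, -1882/289]
P' = (I − K·H)·P̄ = [32/289 -14/289; -14/289 4594/289]

x' = [-281/289, -1882/289]
P' = [32/289 -14/289; -14/289 4594/289]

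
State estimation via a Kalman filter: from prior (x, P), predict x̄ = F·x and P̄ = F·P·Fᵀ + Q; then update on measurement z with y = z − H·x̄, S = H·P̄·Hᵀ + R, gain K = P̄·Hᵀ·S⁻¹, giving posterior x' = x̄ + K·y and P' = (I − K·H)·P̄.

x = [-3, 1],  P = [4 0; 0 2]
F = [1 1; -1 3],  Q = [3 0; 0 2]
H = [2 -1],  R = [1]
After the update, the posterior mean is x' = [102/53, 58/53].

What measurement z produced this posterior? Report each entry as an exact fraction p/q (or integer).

z = [3]

x̄ = F·x = [-2, 6]
P̄ = F·P·Fᵀ + Q = [9 2; 2 24]
S = H·P̄·Hᵀ + R = [53]
K = P̄·Hᵀ·S⁻¹ = [16/53; -20/53]
x' − x̄ = [208/53, -260/53] = K·y
y = (KᵀK)⁻¹·Kᵀ·(x' − x̄) = [13]
z = y + H·x̄ = [13] + [-10] = [3]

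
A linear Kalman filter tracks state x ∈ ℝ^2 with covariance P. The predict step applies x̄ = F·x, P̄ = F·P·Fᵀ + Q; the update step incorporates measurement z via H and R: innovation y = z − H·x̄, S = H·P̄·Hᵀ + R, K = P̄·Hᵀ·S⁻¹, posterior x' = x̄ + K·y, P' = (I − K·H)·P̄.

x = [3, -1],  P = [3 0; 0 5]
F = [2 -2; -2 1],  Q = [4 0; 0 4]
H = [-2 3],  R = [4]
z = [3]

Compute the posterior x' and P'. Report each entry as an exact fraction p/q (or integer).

x' = [-712/601, 73/601]
P' = [2592/601 1544/601; 1544/601 1172/601]

x̄ = F·x = [8, -7]
P̄ = F·P·Fᵀ + Q = [36 -22; -22 21]
y = z − H·x̄ = [40]
S = H·P̄·Hᵀ + R = [601]
K = P̄·Hᵀ·S⁻¹ = [-138/601; 107/601]
x' = x̄ + K·y = [-712/601, 73/601]
P' = (I − K·H)·P̄ = [2592/601 1544/601; 1544/601 1172/601]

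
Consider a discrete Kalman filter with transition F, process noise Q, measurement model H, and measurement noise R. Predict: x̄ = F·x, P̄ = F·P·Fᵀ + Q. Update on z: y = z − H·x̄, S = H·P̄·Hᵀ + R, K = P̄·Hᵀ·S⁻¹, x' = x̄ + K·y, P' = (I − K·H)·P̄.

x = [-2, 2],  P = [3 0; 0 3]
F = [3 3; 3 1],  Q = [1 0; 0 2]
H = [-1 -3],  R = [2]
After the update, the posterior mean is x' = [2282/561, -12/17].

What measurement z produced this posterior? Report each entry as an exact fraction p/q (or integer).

x̄ = F·x = [0, -4]
P̄ = F·P·Fᵀ + Q = [55 36; 36 32]
S = H·P̄·Hᵀ + R = [561]
K = P̄·Hᵀ·S⁻¹ = [-163/561; -4/17]
x' − x̄ = [2282/561, 56/17] = K·y
y = (KᵀK)⁻¹·Kᵀ·(x' − x̄) = [-14]
z = y + H·x̄ = [-14] + [12] = [-2]

z = [-2]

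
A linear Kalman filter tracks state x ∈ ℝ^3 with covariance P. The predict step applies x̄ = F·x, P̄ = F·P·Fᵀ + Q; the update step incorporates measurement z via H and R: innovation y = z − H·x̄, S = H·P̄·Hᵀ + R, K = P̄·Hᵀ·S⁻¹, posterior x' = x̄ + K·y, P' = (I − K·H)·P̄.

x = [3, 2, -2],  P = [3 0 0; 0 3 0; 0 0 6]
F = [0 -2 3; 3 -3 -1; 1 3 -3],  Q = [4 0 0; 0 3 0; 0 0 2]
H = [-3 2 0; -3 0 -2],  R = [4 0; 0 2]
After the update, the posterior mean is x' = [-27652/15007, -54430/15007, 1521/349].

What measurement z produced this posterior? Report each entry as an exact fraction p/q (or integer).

x̄ = F·x = [-10, 5, 15]
P̄ = F·P·Fᵀ + Q = [70 0 -72; 0 63 0; -72 0 86]
S = H·P̄·Hᵀ + R = [886 198; 198 112]
K = P̄·Hᵀ·S⁻¹ = [-2613/15007 -4224/15007; 3528/15007 -6237/15007; 90/349 -22/349]
x' − x̄ = [122418/15007, -129465/15007, -3714/349] = K·y
y = (KᵀK)⁻¹·Kᵀ·(x' − x̄) = [-42, -3]
z = y + H·x̄ = [-42, -3] + [40, 0] = [-2, -3]

z = [-2, -3]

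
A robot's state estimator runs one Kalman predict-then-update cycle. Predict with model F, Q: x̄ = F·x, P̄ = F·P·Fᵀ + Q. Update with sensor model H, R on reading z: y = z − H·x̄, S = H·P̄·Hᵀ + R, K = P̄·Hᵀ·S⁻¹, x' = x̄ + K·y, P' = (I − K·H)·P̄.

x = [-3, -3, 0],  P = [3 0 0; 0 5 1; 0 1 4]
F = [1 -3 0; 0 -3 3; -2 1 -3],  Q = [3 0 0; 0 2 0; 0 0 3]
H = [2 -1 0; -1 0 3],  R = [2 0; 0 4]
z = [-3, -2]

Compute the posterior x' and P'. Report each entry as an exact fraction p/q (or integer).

x' = [267813/72838, 373503/36419, 41727/72838]
P' = [481227/72838 444972/36419 147525/72838; 444972/36419 889118/36419 135468/36419; 147525/72838 135468/36419 77027/72838]

x̄ = F·x = [6, 9, 3]
P̄ = F·P·Fᵀ + Q = [51 36 -12; 36 65 -39; -12 -39 50]
y = z − H·x̄ = [-6, -5]
S = H·P̄·Hᵀ + R = [127 -21; -21 577]
K = P̄·Hᵀ·S⁻¹ = [36255/72838 -9663/72838; 413/36419 -9642/36419; 12057/72838 20889/72838]
x' = x̄ + K·y = [267813/72838, 373503/36419, 41727/72838]
P' = (I − K·H)·P̄ = [481227/72838 444972/36419 147525/72838; 444972/36419 889118/36419 135468/36419; 147525/72838 135468/36419 77027/72838]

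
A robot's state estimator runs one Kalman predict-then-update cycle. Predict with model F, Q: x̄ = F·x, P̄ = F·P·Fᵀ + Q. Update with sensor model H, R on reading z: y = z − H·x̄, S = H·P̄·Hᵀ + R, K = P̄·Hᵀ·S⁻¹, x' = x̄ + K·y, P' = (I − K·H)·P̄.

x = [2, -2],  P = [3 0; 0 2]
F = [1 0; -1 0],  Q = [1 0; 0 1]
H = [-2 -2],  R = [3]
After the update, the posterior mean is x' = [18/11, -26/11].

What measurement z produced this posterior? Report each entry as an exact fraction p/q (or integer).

z = [2]

x̄ = F·x = [2, -2]
P̄ = F·P·Fᵀ + Q = [4 -3; -3 4]
S = H·P̄·Hᵀ + R = [11]
K = P̄·Hᵀ·S⁻¹ = [-2/11; -2/11]
x' − x̄ = [-4/11, -4/11] = K·y
y = (KᵀK)⁻¹·Kᵀ·(x' − x̄) = [2]
z = y + H·x̄ = [2] + [0] = [2]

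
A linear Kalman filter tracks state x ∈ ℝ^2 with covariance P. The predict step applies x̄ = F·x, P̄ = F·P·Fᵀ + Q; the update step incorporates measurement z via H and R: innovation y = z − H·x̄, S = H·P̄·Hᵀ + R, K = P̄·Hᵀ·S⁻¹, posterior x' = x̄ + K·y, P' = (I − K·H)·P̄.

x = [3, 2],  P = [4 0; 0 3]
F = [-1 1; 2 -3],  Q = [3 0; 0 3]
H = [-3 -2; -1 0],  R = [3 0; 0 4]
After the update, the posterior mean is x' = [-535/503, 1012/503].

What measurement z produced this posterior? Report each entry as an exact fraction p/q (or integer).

x̄ = F·x = [-1, 0]
P̄ = F·P·Fᵀ + Q = [10 -17; -17 46]
S = H·P̄·Hᵀ + R = [73 -4; -4 14]
K = P̄·Hᵀ·S⁻¹ = [8/503 -357/503; -253/503 1077/1006]
x' − x̄ = [-32/503, 1012/503] = K·y
y = (KᵀK)⁻¹·Kᵀ·(x' − x̄) = [-4, 0]
z = y + H·x̄ = [-4, 0] + [3, 1] = [-1, 1]

z = [-1, 1]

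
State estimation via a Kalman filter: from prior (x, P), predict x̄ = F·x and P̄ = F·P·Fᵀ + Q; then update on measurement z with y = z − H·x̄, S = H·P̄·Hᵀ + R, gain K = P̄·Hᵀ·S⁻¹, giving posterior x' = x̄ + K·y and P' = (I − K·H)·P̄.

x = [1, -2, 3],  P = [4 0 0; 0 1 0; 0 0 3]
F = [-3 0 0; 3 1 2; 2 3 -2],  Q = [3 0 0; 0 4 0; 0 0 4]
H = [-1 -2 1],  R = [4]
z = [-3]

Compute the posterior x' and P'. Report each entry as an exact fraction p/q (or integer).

x' = [-129/70, -1/14, -11/2]
P' = [5379/140 -909/28 -105/4; -909/28 879/28 115/4; -105/4 115/4 129/4]

x̄ = F·x = [-3, 7, -10]
P̄ = F·P·Fᵀ + Q = [39 -36 -24; -36 53 15; -24 15 41]
y = z − H·x̄ = [18]
S = H·P̄·Hᵀ + R = [140]
K = P̄·Hᵀ·S⁻¹ = [9/140; -11/28; 1/4]
x' = x̄ + K·y = [-129/70, -1/14, -11/2]
P' = (I − K·H)·P̄ = [5379/140 -909/28 -105/4; -909/28 879/28 115/4; -105/4 115/4 129/4]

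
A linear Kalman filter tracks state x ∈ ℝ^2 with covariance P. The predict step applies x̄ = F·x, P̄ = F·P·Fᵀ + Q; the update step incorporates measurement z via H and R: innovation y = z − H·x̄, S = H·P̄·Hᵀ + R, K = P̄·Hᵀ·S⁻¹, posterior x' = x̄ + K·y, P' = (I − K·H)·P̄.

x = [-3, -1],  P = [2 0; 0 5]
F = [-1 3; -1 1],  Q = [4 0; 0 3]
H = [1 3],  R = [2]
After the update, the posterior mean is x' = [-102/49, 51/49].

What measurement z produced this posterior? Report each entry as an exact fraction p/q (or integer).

x̄ = F·x = [0, 2]
P̄ = F·P·Fᵀ + Q = [51 17; 17 10]
S = H·P̄·Hᵀ + R = [245]
K = P̄·Hᵀ·S⁻¹ = [102/245; 47/245]
x' − x̄ = [-102/49, -47/49] = K·y
y = (KᵀK)⁻¹·Kᵀ·(x' − x̄) = [-5]
z = y + H·x̄ = [-5] + [6] = [1]

z = [1]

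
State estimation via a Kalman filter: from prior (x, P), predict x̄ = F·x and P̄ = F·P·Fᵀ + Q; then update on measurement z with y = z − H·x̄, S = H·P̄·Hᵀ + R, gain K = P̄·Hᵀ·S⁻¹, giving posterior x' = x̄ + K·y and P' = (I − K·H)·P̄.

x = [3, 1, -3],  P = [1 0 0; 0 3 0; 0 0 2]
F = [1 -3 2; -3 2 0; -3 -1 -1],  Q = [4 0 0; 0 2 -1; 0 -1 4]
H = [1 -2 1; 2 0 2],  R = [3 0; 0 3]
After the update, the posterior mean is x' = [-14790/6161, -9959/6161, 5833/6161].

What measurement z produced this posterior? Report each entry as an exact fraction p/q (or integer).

z = [1, -2]

x̄ = F·x = [-6, -7, -7]
P̄ = F·P·Fᵀ + Q = [40 -21 2; -21 23 2; 2 2 18]
S = H·P̄·Hᵀ + R = [233 200; 200 251]
K = P̄·Hᵀ·S⁻¹ = [1428/6161 924/6161; -2905/6161 1382/6161; -1328/6161 2040/6161]
x' − x̄ = [22176/6161, 33168/6161, 48960/6161] = K·y
y = (KᵀK)⁻¹·Kᵀ·(x' − x̄) = [0, 24]
z = y + H·x̄ = [0, 24] + [1, -26] = [1, -2]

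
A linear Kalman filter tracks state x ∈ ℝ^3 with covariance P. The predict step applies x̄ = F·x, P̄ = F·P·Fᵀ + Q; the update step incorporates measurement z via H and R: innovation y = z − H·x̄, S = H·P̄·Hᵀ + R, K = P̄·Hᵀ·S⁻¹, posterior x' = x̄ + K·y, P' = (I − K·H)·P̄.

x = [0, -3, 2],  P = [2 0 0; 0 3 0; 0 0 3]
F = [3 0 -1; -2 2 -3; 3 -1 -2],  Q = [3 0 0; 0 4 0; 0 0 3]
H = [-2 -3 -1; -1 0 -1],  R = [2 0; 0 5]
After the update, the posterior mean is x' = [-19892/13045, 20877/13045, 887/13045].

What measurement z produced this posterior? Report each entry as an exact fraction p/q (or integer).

x̄ = F·x = [-2, -12, -1]
P̄ = F·P·Fᵀ + Q = [24 -3 24; -3 51 0; 24 0 36]
S = H·P̄·Hᵀ + R = [653 147; 147 113]
K = P̄·Hᵀ·S⁻¹ = [-63/52180 -22083/52180; -4263/13045 5892/13045; -168/13045 -6708/13045]
x' − x̄ = [6198/13045, 177417/13045, 13932/13045] = K·y
y = (KᵀK)⁻¹·Kᵀ·(x' − x̄) = [-43, -1]
z = y + H·x̄ = [-43, -1] + [41, 3] = [-2, 2]

z = [-2, 2]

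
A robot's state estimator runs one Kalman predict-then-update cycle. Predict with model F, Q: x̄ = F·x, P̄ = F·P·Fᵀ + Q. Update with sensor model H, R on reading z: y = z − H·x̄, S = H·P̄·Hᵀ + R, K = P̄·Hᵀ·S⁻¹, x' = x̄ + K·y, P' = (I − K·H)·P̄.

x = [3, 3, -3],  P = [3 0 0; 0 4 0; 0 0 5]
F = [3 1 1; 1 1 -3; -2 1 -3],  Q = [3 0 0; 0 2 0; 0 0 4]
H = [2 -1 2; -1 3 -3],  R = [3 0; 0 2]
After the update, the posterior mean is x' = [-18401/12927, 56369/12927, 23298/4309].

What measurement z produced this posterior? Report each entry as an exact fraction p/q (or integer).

z = [3, -2]

x̄ = F·x = [9, 15, 6]
P̄ = F·P·Fᵀ + Q = [39 -2 -29; -2 54 43; -29 43 65]
S = H·P̄·Hᵀ + R = [77 -25; -25 176]
K = P̄·Hᵀ·S⁻¹ = [4922/12927 3784/12927; 5803/12927 3395/12927; 1393/4309 -708/4309]
x' − x̄ = [-134744/12927, -137536/12927, -2556/4309] = K·y
y = (KᵀK)⁻¹·Kᵀ·(x' − x̄) = [-12, -20]
z = y + H·x̄ = [-12, -20] + [15, 18] = [3, -2]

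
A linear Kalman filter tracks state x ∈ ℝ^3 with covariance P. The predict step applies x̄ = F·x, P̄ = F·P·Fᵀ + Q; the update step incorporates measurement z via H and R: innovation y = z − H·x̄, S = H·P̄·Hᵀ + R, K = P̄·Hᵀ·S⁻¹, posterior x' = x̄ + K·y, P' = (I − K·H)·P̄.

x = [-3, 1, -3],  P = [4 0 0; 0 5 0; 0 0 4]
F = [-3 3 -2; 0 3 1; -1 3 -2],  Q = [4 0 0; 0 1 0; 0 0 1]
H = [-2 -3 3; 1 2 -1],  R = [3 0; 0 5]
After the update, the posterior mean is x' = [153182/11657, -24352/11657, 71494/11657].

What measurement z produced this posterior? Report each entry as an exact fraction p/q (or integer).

x̄ = F·x = [18, 0, 12]
P̄ = F·P·Fᵀ + Q = [101 37 73; 37 50 37; 73 37 66]
S = H·P̄·Hᵀ + R = [353 -261; -261 226]
K = P̄·Hᵀ·S⁻¹ = [5378/11657 11472/11657; 562/11657 5807/11657; 7807/11657 13194/11657]
x' − x̄ = [-56644/11657, -24352/11657, -68390/11657] = K·y
y = (KᵀK)⁻¹·Kᵀ·(x' − x̄) = [-2, -4]
z = y + H·x̄ = [-2, -4] + [0, 6] = [-2, 2]

z = [-2, 2]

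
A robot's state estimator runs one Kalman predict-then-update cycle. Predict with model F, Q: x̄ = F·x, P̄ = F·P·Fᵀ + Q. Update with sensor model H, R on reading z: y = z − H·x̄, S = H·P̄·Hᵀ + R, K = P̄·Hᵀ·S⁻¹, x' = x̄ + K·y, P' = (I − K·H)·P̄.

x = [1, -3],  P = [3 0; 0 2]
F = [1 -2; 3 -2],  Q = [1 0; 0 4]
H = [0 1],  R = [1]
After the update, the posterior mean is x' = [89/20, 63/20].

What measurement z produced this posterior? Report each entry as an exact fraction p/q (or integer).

x̄ = F·x = [7, 9]
P̄ = F·P·Fᵀ + Q = [12 17; 17 39]
S = H·P̄·Hᵀ + R = [40]
K = P̄·Hᵀ·S⁻¹ = [17/40; 39/40]
x' − x̄ = [-51/20, -117/20] = K·y
y = (KᵀK)⁻¹·Kᵀ·(x' − x̄) = [-6]
z = y + H·x̄ = [-6] + [9] = [3]

z = [3]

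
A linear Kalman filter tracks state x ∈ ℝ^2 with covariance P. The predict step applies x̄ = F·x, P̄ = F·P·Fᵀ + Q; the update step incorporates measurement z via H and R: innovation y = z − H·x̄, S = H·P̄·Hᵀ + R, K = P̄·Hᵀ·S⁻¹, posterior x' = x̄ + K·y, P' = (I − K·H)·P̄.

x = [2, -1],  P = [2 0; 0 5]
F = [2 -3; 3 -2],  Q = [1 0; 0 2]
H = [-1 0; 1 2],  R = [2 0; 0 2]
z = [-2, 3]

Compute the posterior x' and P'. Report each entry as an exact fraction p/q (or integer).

x̄ = F·x = [7, 8]
P̄ = F·P·Fᵀ + Q = [54 42; 42 40]
y = z − H·x̄ = [5, -20]
S = H·P̄·Hᵀ + R = [56 -138; -138 384]
K = P̄·Hᵀ·S⁻¹ = [-141/205 23/205; 59/205 259/615]
x' = x̄ + K·y = [54/41, 125/123]
P' = (I − K·H)·P̄ = [282/205 -118/205; -118/205 436/615]

x' = [54/41, 125/123]
P' = [282/205 -118/205; -118/205 436/615]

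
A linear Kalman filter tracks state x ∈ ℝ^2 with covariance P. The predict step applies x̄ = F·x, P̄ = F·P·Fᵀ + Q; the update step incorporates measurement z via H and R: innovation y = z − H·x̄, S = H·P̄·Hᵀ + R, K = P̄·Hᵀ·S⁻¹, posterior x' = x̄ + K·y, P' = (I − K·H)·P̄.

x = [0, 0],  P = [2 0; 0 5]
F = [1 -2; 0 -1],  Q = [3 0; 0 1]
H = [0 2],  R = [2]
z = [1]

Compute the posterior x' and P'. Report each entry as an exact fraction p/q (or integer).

x' = [10/13, 6/13]
P' = [125/13 10/13; 10/13 6/13]

x̄ = F·x = [0, 0]
P̄ = F·P·Fᵀ + Q = [25 10; 10 6]
y = z − H·x̄ = [1]
S = H·P̄·Hᵀ + R = [26]
K = P̄·Hᵀ·S⁻¹ = [10/13; 6/13]
x' = x̄ + K·y = [10/13, 6/13]
P' = (I − K·H)·P̄ = [125/13 10/13; 10/13 6/13]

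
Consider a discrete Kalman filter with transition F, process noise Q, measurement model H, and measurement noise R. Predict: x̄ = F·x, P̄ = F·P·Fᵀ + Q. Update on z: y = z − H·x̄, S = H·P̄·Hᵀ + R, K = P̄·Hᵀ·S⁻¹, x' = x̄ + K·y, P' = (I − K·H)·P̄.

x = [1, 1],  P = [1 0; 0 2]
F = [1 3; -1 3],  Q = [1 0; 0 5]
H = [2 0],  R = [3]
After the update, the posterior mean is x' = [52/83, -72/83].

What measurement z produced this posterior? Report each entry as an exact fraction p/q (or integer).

z = [1]

x̄ = F·x = [4, 2]
P̄ = F·P·Fᵀ + Q = [20 17; 17 24]
S = H·P̄·Hᵀ + R = [83]
K = P̄·Hᵀ·S⁻¹ = [40/83; 34/83]
x' − x̄ = [-280/83, -238/83] = K·y
y = (KᵀK)⁻¹·Kᵀ·(x' − x̄) = [-7]
z = y + H·x̄ = [-7] + [8] = [1]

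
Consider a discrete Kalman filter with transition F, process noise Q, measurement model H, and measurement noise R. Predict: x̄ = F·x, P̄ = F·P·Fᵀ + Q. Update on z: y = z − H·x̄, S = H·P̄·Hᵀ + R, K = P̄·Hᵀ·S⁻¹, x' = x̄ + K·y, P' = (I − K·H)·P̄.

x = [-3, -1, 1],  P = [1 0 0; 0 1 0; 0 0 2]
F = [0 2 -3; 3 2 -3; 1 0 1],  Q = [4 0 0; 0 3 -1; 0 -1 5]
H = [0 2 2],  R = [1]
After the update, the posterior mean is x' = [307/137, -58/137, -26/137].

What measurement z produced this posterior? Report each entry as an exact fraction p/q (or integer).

x̄ = F·x = [-5, -14, -2]
P̄ = F·P·Fᵀ + Q = [26 22 -6; 22 34 -4; -6 -4 8]
S = H·P̄·Hᵀ + R = [137]
K = P̄·Hᵀ·S⁻¹ = [32/137; 60/137; 8/137]
x' − x̄ = [992/137, 1860/137, 248/137] = K·y
y = (KᵀK)⁻¹·Kᵀ·(x' − x̄) = [31]
z = y + H·x̄ = [31] + [-32] = [-1]

z = [-1]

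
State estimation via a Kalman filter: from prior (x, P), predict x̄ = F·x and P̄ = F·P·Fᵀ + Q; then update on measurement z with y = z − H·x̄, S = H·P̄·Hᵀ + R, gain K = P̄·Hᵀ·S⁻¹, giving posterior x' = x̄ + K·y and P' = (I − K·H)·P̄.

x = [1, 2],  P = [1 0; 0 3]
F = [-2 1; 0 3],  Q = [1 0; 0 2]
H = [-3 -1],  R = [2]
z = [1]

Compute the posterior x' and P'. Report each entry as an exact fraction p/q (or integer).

x' = [-231/157, 550/157]
P' = [167/157 -435/157; -435/157 1417/157]

x̄ = F·x = [0, 6]
P̄ = F·P·Fᵀ + Q = [8 9; 9 29]
y = z − H·x̄ = [7]
S = H·P̄·Hᵀ + R = [157]
K = P̄·Hᵀ·S⁻¹ = [-33/157; -56/157]
x' = x̄ + K·y = [-231/157, 550/157]
P' = (I − K·H)·P̄ = [167/157 -435/157; -435/157 1417/157]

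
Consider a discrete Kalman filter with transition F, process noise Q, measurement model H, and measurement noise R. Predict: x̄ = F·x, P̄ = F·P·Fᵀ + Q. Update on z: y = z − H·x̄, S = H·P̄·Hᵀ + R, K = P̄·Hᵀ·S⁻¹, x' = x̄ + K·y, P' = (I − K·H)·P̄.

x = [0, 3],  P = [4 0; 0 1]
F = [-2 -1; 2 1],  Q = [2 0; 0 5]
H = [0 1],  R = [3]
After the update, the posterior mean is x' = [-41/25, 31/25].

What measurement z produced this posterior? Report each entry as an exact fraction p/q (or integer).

z = [1]

x̄ = F·x = [-3, 3]
P̄ = F·P·Fᵀ + Q = [19 -17; -17 22]
S = H·P̄·Hᵀ + R = [25]
K = P̄·Hᵀ·S⁻¹ = [-17/25; 22/25]
x' − x̄ = [34/25, -44/25] = K·y
y = (KᵀK)⁻¹·Kᵀ·(x' − x̄) = [-2]
z = y + H·x̄ = [-2] + [3] = [1]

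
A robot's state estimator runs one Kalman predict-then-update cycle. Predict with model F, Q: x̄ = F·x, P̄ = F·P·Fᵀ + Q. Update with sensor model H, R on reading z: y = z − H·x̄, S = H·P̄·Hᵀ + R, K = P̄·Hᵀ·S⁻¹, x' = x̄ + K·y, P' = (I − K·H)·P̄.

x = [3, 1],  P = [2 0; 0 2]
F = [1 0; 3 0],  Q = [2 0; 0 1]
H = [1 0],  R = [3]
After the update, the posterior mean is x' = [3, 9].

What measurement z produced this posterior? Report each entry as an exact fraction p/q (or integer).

x̄ = F·x = [3, 9]
P̄ = F·P·Fᵀ + Q = [4 6; 6 19]
S = H·P̄·Hᵀ + R = [7]
K = P̄·Hᵀ·S⁻¹ = [4/7; 6/7]
x' − x̄ = [0, 0] = K·y
y = (KᵀK)⁻¹·Kᵀ·(x' − x̄) = [0]
z = y + H·x̄ = [0] + [3] = [3]

z = [3]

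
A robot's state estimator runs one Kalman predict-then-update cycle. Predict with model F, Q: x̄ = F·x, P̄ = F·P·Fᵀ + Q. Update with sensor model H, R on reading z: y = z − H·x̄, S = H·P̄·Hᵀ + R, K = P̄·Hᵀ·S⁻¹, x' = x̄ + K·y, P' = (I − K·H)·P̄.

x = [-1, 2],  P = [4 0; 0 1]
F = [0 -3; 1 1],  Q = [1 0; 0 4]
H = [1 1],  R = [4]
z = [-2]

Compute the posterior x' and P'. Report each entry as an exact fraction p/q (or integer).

x' = [-81/17, 35/17]
P' = [121/17 -93/17; -93/17 117/17]

x̄ = F·x = [-6, 1]
P̄ = F·P·Fᵀ + Q = [10 -3; -3 9]
y = z − H·x̄ = [3]
S = H·P̄·Hᵀ + R = [17]
K = P̄·Hᵀ·S⁻¹ = [7/17; 6/17]
x' = x̄ + K·y = [-81/17, 35/17]
P' = (I − K·H)·P̄ = [121/17 -93/17; -93/17 117/17]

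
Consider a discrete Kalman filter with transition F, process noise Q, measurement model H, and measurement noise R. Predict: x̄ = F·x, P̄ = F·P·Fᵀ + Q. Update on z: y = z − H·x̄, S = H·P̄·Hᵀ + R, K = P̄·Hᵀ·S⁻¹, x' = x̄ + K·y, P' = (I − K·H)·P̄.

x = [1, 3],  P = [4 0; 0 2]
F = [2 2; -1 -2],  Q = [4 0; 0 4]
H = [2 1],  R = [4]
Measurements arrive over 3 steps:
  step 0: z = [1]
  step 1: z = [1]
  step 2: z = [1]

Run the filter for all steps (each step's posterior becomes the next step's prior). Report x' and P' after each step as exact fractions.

step 0: x̄ = F·x = [8, -7]
step 0: P̄ = F·P·Fᵀ + Q = [28 -16; -16 16]
step 0: y = z − H·x̄ = [-8]
step 0: S = H·P̄·Hᵀ + R = [68]
step 0: K = P̄·Hᵀ·S⁻¹ = [10/17; -4/17]
step 0: x' = x̄ + K·y = [56/17, -87/17]
step 0: P' = (I − K·H)·P̄ = [76/17 -112/17; -112/17 208/17]
step 1: x̄ = F·x = [-62/17, 118/17]
step 1: P̄ = F·P·Fᵀ + Q = [308/17 -312/17; -312/17 528/17]
step 1: y = z − H·x̄ = [23/17]
step 1: S = H·P̄·Hᵀ + R = [580/17]
step 1: K = P̄·Hᵀ·S⁻¹ = [76/145; -24/145]
step 1: x' = x̄ + K·y = [-426/145, 974/145]
step 1: P' = (I − K·H)·P̄ = [1268/145 -2232/145; -2232/145 4368/145]
step 2: x̄ = F·x = [1096/145, -1522/145]
step 2: P̄ = F·P·Fᵀ + Q = [5268/145 -6616/145; -6616/145 10392/145]
step 2: y = z − H·x̄ = [-105/29]
step 2: S = H·P̄·Hᵀ + R = [1116/29]
step 2: K = P̄·Hᵀ·S⁻¹ = [196/279; -142/279]
step 2: x' = x̄ + K·y = [2332/465, -4024/465]
step 2: P' = (I − K·H)·P̄ = [24188/1395 -44456/1395; -44456/1395 86072/1395]

step 0: x' = [56/17, -87/17], P' = [76/17 -112/17; -112/17 208/17]
step 1: x' = [-426/145, 974/145], P' = [1268/145 -2232/145; -2232/145 4368/145]
step 2: x' = [2332/465, -4024/465], P' = [24188/1395 -44456/1395; -44456/1395 86072/1395]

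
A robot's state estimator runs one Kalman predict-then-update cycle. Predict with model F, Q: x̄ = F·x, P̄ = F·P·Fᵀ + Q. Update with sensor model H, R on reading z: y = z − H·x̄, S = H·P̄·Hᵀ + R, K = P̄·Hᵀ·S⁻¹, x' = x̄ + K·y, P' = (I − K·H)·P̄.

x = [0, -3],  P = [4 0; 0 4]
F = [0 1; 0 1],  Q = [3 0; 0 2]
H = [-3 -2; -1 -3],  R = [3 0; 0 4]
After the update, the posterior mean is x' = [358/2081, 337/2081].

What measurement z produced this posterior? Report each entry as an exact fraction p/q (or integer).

x̄ = F·x = [-3, -3]
P̄ = F·P·Fᵀ + Q = [7 4; 4 6]
S = H·P̄·Hᵀ + R = [138 101; 101 89]
K = P̄·Hᵀ·S⁻¹ = [-662/2081 307/2081; 86/2081 -612/2081]
x' − x̄ = [6601/2081, 6580/2081] = K·y
y = (KᵀK)⁻¹·Kᵀ·(x' − x̄) = [-16, -13]
z = y + H·x̄ = [-16, -13] + [15, 12] = [-1, -1]

z = [-1, -1]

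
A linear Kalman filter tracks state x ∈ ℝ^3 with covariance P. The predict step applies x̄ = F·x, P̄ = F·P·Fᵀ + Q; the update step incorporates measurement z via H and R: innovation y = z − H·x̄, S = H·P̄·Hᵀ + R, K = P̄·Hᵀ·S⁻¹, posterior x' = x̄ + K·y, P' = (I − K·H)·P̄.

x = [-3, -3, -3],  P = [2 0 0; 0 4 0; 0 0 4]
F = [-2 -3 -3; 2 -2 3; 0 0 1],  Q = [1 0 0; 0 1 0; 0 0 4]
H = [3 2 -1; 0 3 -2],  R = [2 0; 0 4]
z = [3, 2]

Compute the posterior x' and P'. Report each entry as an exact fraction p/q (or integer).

x̄ = F·x = [24, -9, -3]
P̄ = F·P·Fᵀ + Q = [81 -20 -12; -20 61 12; -12 12 8]
y = z − H·x̄ = [-54, 23]
S = H·P̄·Hᵀ + R = [767 190; 190 441]
K = P̄·Hᵀ·S⁻¹ = [101655/302147 -68462/302147; -8160/302147 112453/302147; -12620/302147 19140/302147]
x' = x̄ + K·y = [187532/302147, 307736/302147, 215259/302147]
P' = (I − K·H)·P̄ = [153450/302147 -240232/302147 -223424/302147; -240232/302147 958940/302147 1213504/302147; -223424/302147 1213504/302147 1781976/302147]

x' = [187532/302147, 307736/302147, 215259/302147]
P' = [153450/302147 -240232/302147 -223424/302147; -240232/302147 958940/302147 1213504/302147; -223424/302147 1213504/302147 1781976/302147]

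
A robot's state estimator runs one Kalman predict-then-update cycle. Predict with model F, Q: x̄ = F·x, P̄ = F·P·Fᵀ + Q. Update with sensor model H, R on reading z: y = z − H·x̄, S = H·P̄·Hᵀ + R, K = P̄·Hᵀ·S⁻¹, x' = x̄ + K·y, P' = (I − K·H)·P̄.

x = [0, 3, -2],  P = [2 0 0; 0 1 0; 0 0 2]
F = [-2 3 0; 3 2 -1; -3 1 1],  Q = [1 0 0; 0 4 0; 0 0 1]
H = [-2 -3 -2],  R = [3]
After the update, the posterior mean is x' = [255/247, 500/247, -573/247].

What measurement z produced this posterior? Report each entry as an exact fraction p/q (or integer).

x̄ = F·x = [9, 8, 1]
P̄ = F·P·Fᵀ + Q = [18 -6 15; -6 28 -18; 15 -18 22]
S = H·P̄·Hᵀ + R = [247]
K = P̄·Hᵀ·S⁻¹ = [-48/247; -36/247; -20/247]
x' − x̄ = [-1968/247, -1476/247, -820/247] = K·y
y = (KᵀK)⁻¹·Kᵀ·(x' − x̄) = [41]
z = y + H·x̄ = [41] + [-44] = [-3]

z = [-3]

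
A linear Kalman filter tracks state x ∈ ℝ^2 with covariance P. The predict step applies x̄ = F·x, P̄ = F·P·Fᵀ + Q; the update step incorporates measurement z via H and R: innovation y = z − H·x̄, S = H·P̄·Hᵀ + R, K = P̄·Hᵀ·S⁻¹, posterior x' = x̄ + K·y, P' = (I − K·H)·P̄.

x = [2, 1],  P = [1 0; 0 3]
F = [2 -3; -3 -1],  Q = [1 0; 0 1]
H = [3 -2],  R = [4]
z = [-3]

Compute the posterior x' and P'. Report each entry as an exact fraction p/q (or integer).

x̄ = F·x = [1, -7]
P̄ = F·P·Fᵀ + Q = [32 3; 3 13]
y = z − H·x̄ = [-20]
S = H·P̄·Hᵀ + R = [308]
K = P̄·Hᵀ·S⁻¹ = [45/154; -17/308]
x' = x̄ + K·y = [-373/77, -454/77]
P' = (I − K·H)·P̄ = [439/77 1227/154; 1227/154 3715/308]

x' = [-373/77, -454/77]
P' = [439/77 1227/154; 1227/154 3715/308]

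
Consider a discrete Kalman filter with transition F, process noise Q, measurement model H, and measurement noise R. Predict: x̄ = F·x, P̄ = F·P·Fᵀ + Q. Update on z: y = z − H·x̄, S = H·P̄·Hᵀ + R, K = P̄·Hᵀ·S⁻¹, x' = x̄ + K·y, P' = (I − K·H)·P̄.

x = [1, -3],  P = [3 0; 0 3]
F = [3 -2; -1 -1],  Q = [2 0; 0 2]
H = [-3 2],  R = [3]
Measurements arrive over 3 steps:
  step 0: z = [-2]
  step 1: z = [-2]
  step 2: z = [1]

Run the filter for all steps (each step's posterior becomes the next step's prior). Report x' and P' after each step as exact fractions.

step 0: x̄ = F·x = [9, 2]
step 0: P̄ = F·P·Fᵀ + Q = [41 -3; -3 8]
step 0: y = z − H·x̄ = [21]
step 0: S = H·P̄·Hᵀ + R = [440]
step 0: K = P̄·Hᵀ·S⁻¹ = [-129/440; 5/88]
step 0: x' = x̄ + K·y = [1251/440, 281/88]
step 0: P' = (I − K·H)·P̄ = [1399/440 381/88; 381/88 579/88]
step 1: x̄ = F·x = [943/440, -332/55]
step 1: P̄ = F·P·Fᵀ + Q = [2191/440 -39/55; -39/55 1123/55]
step 1: y = z − H·x̄ = [7261/440]
step 1: S = H·P̄·Hᵀ + R = [60719/440]
step 1: K = P̄·Hᵀ·S⁻¹ = [-7197/60719; 18904/60719]
step 1: x' = x̄ + K·y = [11365/60719, -54563/60719]
step 1: P' = (I − K·H)·P̄ = [184633/60719 266154/60719; 266154/60719 427587/60719]
step 2: x̄ = F·x = [143221/60719, 43198/60719]
step 2: P̄ = F·P·Fᵀ + Q = [299635/60719 35121/60719; 35121/60719 1265966/60719]
step 2: y = z − H·x̄ = [403986/60719]
step 2: S = H·P̄·Hᵀ + R = [7521284/60719]
step 2: K = P̄·Hᵀ·S⁻¹ = [-828663/7521284; 2426569/7521284]
step 2: x' = x̄ + K·y = [6113717/3760642, 10747907/3760642]
step 2: P' = (I − K·H)·P̄ = [25806709/7521284 37467069/7521284; 37467069/7521284 59840457/7521284]

step 0: x' = [1251/440, 281/88], P' = [1399/440 381/88; 381/88 579/88]
step 1: x' = [11365/60719, -54563/60719], P' = [184633/60719 266154/60719; 266154/60719 427587/60719]
step 2: x' = [6113717/3760642, 10747907/3760642], P' = [25806709/7521284 37467069/7521284; 37467069/7521284 59840457/7521284]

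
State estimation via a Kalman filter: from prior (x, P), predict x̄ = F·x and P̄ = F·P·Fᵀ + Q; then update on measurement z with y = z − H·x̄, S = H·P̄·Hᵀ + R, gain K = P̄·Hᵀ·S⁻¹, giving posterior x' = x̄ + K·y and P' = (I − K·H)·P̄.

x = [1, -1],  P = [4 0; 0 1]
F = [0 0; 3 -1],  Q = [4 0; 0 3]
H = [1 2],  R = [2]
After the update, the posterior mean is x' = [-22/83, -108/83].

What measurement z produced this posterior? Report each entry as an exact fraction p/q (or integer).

x̄ = F·x = [0, 4]
P̄ = F·P·Fᵀ + Q = [4 0; 0 40]
S = H·P̄·Hᵀ + R = [166]
K = P̄·Hᵀ·S⁻¹ = [2/83; 40/83]
x' − x̄ = [-22/83, -440/83] = K·y
y = (KᵀK)⁻¹·Kᵀ·(x' − x̄) = [-11]
z = y + H·x̄ = [-11] + [8] = [-3]

z = [-3]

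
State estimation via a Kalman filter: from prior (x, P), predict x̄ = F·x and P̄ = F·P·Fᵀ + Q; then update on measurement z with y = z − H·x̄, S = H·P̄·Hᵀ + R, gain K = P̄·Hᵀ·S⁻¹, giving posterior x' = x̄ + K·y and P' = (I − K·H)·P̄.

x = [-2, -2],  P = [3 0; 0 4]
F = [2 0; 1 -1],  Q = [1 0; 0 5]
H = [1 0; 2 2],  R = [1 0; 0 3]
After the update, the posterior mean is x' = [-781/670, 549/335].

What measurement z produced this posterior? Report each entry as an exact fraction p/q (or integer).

z = [-1, 1]

x̄ = F·x = [-4, 0]
P̄ = F·P·Fᵀ + Q = [13 6; 6 12]
S = H·P̄·Hᵀ + R = [14 38; 38 151]
K = P̄·Hᵀ·S⁻¹ = [519/670 19/335; -231/335 138/335]
x' − x̄ = [1899/670, 549/335] = K·y
y = (KᵀK)⁻¹·Kᵀ·(x' − x̄) = [3, 9]
z = y + H·x̄ = [3, 9] + [-4, -8] = [-1, 1]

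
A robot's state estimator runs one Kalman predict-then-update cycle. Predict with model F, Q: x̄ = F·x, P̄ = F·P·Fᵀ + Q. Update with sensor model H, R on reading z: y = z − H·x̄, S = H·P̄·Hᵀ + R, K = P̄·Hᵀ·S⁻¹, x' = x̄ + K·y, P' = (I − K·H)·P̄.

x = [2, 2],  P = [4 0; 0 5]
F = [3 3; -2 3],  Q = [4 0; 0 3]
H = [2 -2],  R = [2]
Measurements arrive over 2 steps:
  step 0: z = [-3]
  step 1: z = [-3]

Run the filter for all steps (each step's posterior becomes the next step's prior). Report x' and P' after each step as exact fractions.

step 0: x' = [1108/215, 33/5], P' = [10083/215 233/5; 233/5 234/5]
step 1: x' = [5089/1845, 28729/6765], P' = [88589/9225 27697/3075; 27697/3075 100471/11275]

step 0: x̄ = F·x = [12, 2]
step 0: P̄ = F·P·Fᵀ + Q = [85 21; 21 64]
step 0: y = z − H·x̄ = [-23]
step 0: S = H·P̄·Hᵀ + R = [430]
step 0: K = P̄·Hᵀ·S⁻¹ = [64/215; -1/5]
step 0: x' = x̄ + K·y = [1108/215, 33/5]
step 0: P' = (I − K·H)·P̄ = [10083/215 233/5; 233/5 234/5]
step 1: x̄ = F·x = [7581/215, 2041/215]
step 1: P̄ = F·P·Fᵀ + Q = [362507/215 60117/215; 60117/215 11307/215]
step 1: y = z − H·x̄ = [-2345/43]
step 1: S = H·P̄·Hᵀ + R = [202950/43]
step 1: K = P̄·Hᵀ·S⁻¹ = [5498/9225; 3254/33825]
step 1: x' = x̄ + K·y = [5089/1845, 28729/6765]
step 1: P' = (I − K·H)·P̄ = [88589/9225 27697/3075; 27697/3075 100471/11275]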